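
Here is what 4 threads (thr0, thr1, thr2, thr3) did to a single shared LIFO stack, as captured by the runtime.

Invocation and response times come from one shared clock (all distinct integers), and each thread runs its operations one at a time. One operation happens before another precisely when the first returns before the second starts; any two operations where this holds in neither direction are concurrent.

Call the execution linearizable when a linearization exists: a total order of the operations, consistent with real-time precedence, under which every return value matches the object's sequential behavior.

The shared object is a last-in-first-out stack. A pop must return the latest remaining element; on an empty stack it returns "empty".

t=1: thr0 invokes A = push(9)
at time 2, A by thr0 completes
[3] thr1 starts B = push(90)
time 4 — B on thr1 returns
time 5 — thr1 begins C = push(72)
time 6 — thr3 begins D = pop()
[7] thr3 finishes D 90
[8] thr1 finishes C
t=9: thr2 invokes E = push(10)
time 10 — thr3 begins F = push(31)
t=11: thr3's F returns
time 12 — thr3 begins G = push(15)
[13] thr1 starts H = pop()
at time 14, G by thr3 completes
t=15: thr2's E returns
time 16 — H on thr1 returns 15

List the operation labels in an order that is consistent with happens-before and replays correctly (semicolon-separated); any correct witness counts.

A; B; D; C; E; F; G; H

after step 1 (A push(9)): stack <9>
after step 2 (B push(90)): stack <9,90>
after step 3 (D pop() → 90): stack <9>
after step 4 (C push(72)): stack <9,72>
after step 5 (E push(10)): stack <9,72,10>
after step 6 (F push(31)): stack <9,72,10,31>
after step 7 (G push(15)): stack <9,72,10,31,15>
after step 8 (H pop() → 15): stack <9,72,10,31>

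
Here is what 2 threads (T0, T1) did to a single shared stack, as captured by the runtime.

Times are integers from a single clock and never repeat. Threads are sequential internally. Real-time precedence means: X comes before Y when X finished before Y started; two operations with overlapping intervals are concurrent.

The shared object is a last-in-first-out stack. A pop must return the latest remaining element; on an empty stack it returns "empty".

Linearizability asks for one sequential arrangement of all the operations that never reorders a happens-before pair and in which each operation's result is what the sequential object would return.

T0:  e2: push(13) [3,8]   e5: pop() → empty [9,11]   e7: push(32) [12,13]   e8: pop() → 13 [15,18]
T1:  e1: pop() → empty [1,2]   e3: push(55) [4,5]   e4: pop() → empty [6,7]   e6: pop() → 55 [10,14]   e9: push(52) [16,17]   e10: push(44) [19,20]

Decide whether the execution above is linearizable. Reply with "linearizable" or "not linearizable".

not linearizable

through event 6 a valid linearization exists; event 7 (e4 responding at time 7) ends that
the sole real-time-consistent order of 3 completed operations fails the stack replay
completion choices over the 1 pending operation (e2) were checked; none helps
one such order, e1, e3, e4 (pending dropped), breaks at step 3 where e4 pop() → empty is illegal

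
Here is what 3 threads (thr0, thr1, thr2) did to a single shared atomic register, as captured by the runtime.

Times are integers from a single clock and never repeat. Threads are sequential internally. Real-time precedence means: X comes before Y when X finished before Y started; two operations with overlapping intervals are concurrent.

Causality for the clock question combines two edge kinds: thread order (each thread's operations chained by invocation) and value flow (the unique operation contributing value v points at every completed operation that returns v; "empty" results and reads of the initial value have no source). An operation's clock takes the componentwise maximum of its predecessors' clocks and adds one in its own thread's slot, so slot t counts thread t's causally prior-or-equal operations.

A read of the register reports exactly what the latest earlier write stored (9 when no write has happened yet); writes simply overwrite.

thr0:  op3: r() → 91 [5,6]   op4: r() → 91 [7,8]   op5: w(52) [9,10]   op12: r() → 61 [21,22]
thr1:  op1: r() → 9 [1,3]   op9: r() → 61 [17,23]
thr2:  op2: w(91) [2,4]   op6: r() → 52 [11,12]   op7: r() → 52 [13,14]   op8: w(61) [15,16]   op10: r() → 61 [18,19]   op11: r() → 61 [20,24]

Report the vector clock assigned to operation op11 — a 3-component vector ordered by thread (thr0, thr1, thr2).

(3, 0, 6)

invoked at 2, op2 has no predecessors; its own thr2 bump gives (0, 0, 1)
invoked at 1, op1 has no predecessors; its own thr1 bump gives (0, 1, 0)
op3 (invocation 5): componentwise max over VC(op2)=(0, 0, 1), +1 at thr0, giving (1, 0, 1)
op4 (invocation 7): componentwise max over VC(op2)=(0, 0, 1), VC(op3)=(1, 0, 1), +1 at thr0, giving (2, 0, 1)
op5 (invocation 9): componentwise max over VC(op4)=(2, 0, 1), +1 at thr0, giving (3, 0, 1)
op6 (invocation 11): componentwise max over VC(op2)=(0, 0, 1), VC(op5)=(3, 0, 1), +1 at thr2, giving (3, 0, 2)
op7 (invocation 13): componentwise max over VC(op5)=(3, 0, 1), VC(op6)=(3, 0, 2), +1 at thr2, giving (3, 0, 3)
op8 (invocation 15): componentwise max over VC(op7)=(3, 0, 3), +1 at thr2, giving (3, 0, 4)
op10 (invocation 18): componentwise max over VC(op8)=(3, 0, 4), +1 at thr2, giving (3, 0, 5)
op12 (invocation 21): componentwise max over VC(op5)=(3, 0, 1), VC(op8)=(3, 0, 4), +1 at thr0, giving (4, 0, 4)
op11 (invocation 20): componentwise max over VC(op8)=(3, 0, 4), VC(op10)=(3, 0, 5), +1 at thr2, giving (3, 0, 6)
op9 (invocation 17): componentwise max over VC(op1)=(0, 1, 0), VC(op8)=(3, 0, 4), +1 at thr1, giving (3, 2, 4)
target: VC(op11) = (3, 0, 6)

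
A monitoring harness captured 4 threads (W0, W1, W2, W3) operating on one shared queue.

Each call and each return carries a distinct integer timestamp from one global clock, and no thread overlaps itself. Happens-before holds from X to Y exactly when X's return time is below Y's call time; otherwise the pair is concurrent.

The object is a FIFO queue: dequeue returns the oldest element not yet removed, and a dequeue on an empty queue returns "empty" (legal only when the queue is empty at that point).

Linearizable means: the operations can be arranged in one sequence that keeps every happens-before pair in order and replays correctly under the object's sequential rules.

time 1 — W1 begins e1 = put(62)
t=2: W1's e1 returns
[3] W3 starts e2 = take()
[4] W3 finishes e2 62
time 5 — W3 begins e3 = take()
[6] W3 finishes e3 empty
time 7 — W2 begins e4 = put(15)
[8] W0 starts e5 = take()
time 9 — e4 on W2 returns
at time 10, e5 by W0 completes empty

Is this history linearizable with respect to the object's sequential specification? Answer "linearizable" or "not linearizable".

witness order: e1, e2, e3, e5, e4
after step 1 (e1 put(62)): queue <62>
after step 2 (e2 take() → 62): queue <>
after step 3 (e3 take() → empty): queue <>
after step 4 (e5 take() → empty): queue <>
after step 5 (e4 put(15)): queue <15>

linearizable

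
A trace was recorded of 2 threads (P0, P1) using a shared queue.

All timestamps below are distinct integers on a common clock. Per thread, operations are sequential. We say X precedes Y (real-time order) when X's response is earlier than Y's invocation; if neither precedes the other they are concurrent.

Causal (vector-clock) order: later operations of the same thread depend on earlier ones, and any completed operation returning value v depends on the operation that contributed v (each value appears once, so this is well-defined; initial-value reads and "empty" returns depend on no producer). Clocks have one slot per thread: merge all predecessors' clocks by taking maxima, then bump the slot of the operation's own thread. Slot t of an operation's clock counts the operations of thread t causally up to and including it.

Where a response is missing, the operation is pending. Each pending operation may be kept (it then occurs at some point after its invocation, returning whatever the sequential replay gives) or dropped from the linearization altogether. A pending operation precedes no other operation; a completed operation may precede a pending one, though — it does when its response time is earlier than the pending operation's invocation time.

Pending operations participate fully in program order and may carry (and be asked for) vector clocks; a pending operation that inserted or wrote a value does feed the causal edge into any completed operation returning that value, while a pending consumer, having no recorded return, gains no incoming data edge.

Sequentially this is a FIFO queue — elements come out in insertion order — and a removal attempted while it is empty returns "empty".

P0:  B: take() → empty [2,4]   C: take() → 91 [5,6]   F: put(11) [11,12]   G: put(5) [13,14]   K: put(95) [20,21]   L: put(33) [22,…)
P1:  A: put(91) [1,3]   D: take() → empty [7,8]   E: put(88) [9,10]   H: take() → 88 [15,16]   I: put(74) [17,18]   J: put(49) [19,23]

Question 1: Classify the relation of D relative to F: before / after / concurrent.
D spans [7,8], F spans [11,12]
resp(D)=8 < inv(F)=11

before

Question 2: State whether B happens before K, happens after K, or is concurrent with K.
B spans [2,4], K spans [20,21]
resp(B)=4 < inv(K)=20

before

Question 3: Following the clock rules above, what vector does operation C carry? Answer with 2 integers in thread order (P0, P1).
invoked at 1, A has no predecessors; its own P1 bump gives (0, 1)
invoked at 2, B has no predecessors; its own P0 bump gives (1, 0)
D (invocation 7): componentwise max over VC(A)=(0, 1), +1 at P1, giving (0, 2)
E (invocation 9): componentwise max over VC(D)=(0, 2), +1 at P1, giving (0, 3)
C (invocation 5): componentwise max over VC(A)=(0, 1), VC(B)=(1, 0), +1 at P0, giving (2, 1)
H (invocation 15): componentwise max over VC(E)=(0, 3), +1 at P1, giving (0, 4)
F (invocation 11): componentwise max over VC(C)=(2, 1), +1 at P0, giving (3, 1)
I (invocation 17): componentwise max over VC(H)=(0, 4), +1 at P1, giving (0, 5)
G (invocation 13): componentwise max over VC(F)=(3, 1), +1 at P0, giving (4, 1)
J (invocation 19): componentwise max over VC(I)=(0, 5), +1 at P1, giving (0, 6)
K (invocation 20): componentwise max over VC(G)=(4, 1), +1 at P0, giving (5, 1)
L (invocation 22): componentwise max over VC(K)=(5, 1), +1 at P0, giving (6, 1)
target: VC(C) = (2, 1)

(2, 1)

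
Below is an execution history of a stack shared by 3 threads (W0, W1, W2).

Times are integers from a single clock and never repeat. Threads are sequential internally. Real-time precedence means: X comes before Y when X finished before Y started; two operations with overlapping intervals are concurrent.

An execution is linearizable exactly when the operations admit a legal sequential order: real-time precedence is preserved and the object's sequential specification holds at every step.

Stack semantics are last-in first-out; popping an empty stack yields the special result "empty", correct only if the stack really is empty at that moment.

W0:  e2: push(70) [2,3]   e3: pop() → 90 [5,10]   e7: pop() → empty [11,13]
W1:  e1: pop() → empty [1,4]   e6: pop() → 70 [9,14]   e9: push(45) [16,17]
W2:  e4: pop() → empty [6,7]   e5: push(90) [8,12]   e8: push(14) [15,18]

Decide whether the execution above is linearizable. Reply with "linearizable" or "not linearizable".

not linearizable

the violation lands at event 10, e3's response at time 10: events 1..9 linearize, events 1..10 do not
real-time-consistent orders of the 4 completed operations: 4 — all fail the stack replay
no escape via the 2 pending operations (e5, e6): every completion choice fails
one such order, e1, e2, e3, e4 (pending dropped), breaks at step 3 where e3 pop() → 90 is illegal
one such order, e1, e2, e4, e3 (pending dropped), breaks at step 3 where e4 pop() → empty is illegal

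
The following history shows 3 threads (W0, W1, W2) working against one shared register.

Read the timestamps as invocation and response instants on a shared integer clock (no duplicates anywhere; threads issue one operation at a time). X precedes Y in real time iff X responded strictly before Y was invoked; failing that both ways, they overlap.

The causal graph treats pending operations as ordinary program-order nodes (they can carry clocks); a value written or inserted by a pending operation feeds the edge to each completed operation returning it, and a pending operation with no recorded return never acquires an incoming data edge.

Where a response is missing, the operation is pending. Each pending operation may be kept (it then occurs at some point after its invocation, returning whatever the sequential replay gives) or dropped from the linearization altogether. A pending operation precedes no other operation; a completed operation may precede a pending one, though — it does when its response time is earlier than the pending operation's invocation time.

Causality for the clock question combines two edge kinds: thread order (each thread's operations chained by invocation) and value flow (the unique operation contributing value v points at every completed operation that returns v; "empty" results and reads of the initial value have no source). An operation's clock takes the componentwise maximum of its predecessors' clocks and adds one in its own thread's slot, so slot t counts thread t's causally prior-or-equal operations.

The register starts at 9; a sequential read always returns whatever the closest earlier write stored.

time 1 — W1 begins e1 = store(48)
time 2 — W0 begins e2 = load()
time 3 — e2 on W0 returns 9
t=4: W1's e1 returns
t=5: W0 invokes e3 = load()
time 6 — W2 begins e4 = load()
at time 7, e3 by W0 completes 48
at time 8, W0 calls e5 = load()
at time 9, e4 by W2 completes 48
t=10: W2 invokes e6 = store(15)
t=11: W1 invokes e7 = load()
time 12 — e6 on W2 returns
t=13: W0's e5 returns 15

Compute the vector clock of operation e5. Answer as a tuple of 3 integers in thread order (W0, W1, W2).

(3, 1, 2)

e1, invoked 1, has no incoming edges; only W1's bump applies → (0, 1, 0)
e2, invoked 2, has no incoming edges; only W0's bump applies → (1, 0, 0)
invoked at 6, e4 merges VC(e1)=(0, 1, 0) and bumps W2's slot → (0, 1, 1)
invoked at 11, e7 merges VC(e1)=(0, 1, 0) and bumps W1's slot → (0, 2, 0)
invoked at 10, e6 merges VC(e4)=(0, 1, 1) and bumps W2's slot → (0, 1, 2)
invoked at 5, e3 merges VC(e1)=(0, 1, 0), VC(e2)=(1, 0, 0) and bumps W0's slot → (2, 1, 0)
invoked at 8, e5 merges VC(e3)=(2, 1, 0), VC(e6)=(0, 1, 2) and bumps W0's slot → (3, 1, 2)
target: VC(e5) = (3, 1, 2)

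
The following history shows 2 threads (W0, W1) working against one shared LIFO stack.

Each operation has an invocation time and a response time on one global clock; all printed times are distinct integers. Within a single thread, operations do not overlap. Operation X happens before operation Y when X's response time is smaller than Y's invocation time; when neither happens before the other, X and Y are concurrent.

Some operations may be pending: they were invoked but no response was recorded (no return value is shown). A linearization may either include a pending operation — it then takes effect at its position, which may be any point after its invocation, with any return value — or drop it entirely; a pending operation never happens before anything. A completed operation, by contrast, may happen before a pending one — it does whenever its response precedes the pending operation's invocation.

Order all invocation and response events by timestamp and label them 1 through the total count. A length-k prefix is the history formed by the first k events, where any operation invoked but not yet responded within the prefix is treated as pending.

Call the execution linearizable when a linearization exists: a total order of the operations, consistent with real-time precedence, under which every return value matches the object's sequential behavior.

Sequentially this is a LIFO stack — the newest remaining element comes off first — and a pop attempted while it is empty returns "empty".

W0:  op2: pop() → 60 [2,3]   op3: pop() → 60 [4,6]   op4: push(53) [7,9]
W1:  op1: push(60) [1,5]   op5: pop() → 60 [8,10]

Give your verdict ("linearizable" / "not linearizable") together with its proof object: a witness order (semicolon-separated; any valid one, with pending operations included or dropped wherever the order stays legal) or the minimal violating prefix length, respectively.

events 1..5 are fine; event 6 — the response of op3 at time 6 — makes the prefix non-linearizable
every one of the 3 real-time-consistent orders over 3 completed LIFO stack ops fails the sequential spec
e.g. op1, op2, op3: illegal at step 3, since op3 pop() → 60 cannot apply there
e.g. op2, op1, op3: illegal at step 1, since op2 pop() → 60 cannot apply there

not linearizable — minimal violating prefix: 6 events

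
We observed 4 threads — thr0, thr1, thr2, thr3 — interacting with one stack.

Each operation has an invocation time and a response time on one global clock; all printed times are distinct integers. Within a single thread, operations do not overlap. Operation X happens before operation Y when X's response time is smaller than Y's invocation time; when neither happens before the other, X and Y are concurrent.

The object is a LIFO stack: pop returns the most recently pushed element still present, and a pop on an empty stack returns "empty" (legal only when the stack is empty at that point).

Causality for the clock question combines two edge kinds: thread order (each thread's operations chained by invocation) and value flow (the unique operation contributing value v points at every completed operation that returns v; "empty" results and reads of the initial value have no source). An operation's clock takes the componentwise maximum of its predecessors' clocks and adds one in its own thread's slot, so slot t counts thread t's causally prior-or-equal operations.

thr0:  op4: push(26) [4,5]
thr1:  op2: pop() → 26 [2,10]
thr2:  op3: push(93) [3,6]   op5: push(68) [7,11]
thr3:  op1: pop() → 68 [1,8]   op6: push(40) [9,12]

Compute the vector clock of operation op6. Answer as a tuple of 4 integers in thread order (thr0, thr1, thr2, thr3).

no predecessors for op3 (invoked 3): thr2 increments from zero → (0, 0, 1, 0)
no predecessors for op4 (invoked 4): thr0 increments from zero → (1, 0, 0, 0)
op5, invoked 7, takes VC(op3)=(0, 0, 1, 0) under max, adds 1 for thr2 → (0, 0, 2, 0)
op2, invoked 2, takes VC(op4)=(1, 0, 0, 0) under max, adds 1 for thr1 → (1, 1, 0, 0)
op1, invoked 1, takes VC(op5)=(0, 0, 2, 0) under max, adds 1 for thr3 → (0, 0, 2, 1)
op6, invoked 9, takes VC(op1)=(0, 0, 2, 1) under max, adds 1 for thr3 → (0, 0, 2, 2)
target: VC(op6) = (0, 0, 2, 2)

(0, 0, 2, 2)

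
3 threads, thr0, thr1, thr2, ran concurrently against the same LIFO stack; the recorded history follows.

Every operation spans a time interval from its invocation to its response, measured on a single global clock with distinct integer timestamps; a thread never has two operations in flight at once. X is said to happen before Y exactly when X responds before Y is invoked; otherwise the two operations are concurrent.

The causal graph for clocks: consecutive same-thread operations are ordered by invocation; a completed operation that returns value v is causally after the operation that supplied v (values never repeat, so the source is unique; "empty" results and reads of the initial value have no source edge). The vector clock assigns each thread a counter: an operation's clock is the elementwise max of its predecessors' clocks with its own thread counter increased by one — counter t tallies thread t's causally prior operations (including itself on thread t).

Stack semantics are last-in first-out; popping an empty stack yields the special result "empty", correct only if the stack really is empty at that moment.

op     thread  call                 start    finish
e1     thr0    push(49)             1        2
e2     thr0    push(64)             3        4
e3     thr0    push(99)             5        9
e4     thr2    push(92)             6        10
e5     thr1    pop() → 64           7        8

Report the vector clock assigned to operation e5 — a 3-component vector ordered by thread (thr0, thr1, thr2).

e4, invoked 6, has no incoming edges; only thr2's bump applies → (0, 0, 1)
e1, invoked 1, has no incoming edges; only thr0's bump applies → (1, 0, 0)
from VC(e1)=(1, 0, 0), e2 (invoked 3) maxes components and bumps thr0 → (2, 0, 0)
from VC(e2)=(2, 0, 0), e5 (invoked 7) maxes components and bumps thr1 → (2, 1, 0)
from VC(e2)=(2, 0, 0), e3 (invoked 5) maxes components and bumps thr0 → (3, 0, 0)
target: VC(e5) = (2, 1, 0)

(2, 1, 0)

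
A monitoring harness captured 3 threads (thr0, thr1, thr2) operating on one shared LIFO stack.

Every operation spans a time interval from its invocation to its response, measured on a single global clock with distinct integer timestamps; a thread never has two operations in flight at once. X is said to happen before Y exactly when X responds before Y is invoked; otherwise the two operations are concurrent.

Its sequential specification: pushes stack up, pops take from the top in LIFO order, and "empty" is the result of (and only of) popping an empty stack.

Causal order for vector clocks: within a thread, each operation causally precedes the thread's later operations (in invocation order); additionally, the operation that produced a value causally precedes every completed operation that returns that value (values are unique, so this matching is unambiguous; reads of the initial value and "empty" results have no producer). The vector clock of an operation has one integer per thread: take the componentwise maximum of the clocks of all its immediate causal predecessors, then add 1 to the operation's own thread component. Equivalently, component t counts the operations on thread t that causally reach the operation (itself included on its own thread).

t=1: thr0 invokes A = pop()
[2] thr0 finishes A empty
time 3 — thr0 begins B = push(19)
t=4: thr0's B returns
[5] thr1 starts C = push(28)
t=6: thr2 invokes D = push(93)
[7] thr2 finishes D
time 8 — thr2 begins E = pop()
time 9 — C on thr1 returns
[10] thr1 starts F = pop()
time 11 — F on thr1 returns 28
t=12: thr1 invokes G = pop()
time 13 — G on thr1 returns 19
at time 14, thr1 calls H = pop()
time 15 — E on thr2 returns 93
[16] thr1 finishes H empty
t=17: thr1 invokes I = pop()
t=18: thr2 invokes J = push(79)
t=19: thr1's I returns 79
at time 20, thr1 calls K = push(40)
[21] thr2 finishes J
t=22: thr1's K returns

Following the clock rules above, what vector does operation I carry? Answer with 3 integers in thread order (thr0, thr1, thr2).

invoked at 6, D has no predecessors; its own thr2 bump gives (0, 0, 1)
invoked at 5, C has no predecessors; its own thr1 bump gives (0, 1, 0)
invoked at 1, A has no predecessors; its own thr0 bump gives (1, 0, 0)
from VC(D)=(0, 0, 1), E (invoked 8) maxes components and bumps thr2 → (0, 0, 2)
from VC(C)=(0, 1, 0), F (invoked 10) maxes components and bumps thr1 → (0, 2, 0)
from VC(A)=(1, 0, 0), B (invoked 3) maxes components and bumps thr0 → (2, 0, 0)
from VC(E)=(0, 0, 2), J (invoked 18) maxes components and bumps thr2 → (0, 0, 3)
from VC(B)=(2, 0, 0), VC(F)=(0, 2, 0), G (invoked 12) maxes components and bumps thr1 → (2, 3, 0)
from VC(G)=(2, 3, 0), H (invoked 14) maxes components and bumps thr1 → (2, 4, 0)
from VC(H)=(2, 4, 0), VC(J)=(0, 0, 3), I (invoked 17) maxes components and bumps thr1 → (2, 5, 3)
from VC(I)=(2, 5, 3), K (invoked 20) maxes components and bumps thr1 → (2, 6, 3)
target: VC(I) = (2, 5, 3)

(2, 5, 3)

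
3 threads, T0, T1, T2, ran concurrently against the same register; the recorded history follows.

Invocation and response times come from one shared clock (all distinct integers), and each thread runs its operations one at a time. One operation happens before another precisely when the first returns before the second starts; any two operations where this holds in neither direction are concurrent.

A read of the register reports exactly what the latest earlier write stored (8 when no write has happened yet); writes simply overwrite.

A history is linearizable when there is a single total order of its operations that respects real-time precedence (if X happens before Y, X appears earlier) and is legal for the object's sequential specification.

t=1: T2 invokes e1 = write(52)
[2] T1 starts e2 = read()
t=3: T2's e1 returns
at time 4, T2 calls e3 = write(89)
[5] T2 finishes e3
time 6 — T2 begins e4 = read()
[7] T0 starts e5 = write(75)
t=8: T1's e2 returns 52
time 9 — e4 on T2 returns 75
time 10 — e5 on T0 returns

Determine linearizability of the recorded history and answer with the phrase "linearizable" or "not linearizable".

linearizable

one valid linearization: e1, e2, e3, e5, e4
1. e1 write(52), leaving value 52
2. e2 read() → 52, leaving value 52
3. e3 write(89), leaving value 89
4. e5 write(75), leaving value 75
5. e4 read() → 75, leaving value 75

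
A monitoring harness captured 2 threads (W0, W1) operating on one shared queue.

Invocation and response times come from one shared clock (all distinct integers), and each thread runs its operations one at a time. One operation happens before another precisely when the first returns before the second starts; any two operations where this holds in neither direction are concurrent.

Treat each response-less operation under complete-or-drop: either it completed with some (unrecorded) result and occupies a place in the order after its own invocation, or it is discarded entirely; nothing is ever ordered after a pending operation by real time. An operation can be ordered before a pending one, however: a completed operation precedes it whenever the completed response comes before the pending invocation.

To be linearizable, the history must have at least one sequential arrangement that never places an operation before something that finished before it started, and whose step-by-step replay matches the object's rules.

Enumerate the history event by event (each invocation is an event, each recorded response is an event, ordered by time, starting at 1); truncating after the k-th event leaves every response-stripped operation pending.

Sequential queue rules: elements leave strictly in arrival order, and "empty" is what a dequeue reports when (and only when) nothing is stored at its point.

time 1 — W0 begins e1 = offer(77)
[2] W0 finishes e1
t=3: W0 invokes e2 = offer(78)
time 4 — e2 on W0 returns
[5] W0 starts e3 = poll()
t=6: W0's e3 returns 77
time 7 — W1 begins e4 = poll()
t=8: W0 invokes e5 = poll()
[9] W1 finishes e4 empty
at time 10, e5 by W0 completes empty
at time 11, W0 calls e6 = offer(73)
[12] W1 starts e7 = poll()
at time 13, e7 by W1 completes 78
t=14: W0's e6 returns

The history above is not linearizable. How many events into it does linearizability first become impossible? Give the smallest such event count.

events 1..9 are still linearizable — one witness is e1, e2, e3, e5, e4:
1. e1 offer(77), leaving queue <77>
2. e2 offer(78), leaving queue <77,78>
3. e3 poll() → 77, leaving queue <78>
4. e5 poll() (pending, included), leaving queue <>
5. e4 poll() → empty, leaving queue <>
include event 10 — e5 responding at 10 — and every candidate order breaks
sample order e1, e2, e3, e4, e5 stalls at step 4 — e4 poll() → empty has no legal effect
sample order e1, e2, e3, e5, e4 stalls at step 4 — e5 poll() → empty has no legal effect

10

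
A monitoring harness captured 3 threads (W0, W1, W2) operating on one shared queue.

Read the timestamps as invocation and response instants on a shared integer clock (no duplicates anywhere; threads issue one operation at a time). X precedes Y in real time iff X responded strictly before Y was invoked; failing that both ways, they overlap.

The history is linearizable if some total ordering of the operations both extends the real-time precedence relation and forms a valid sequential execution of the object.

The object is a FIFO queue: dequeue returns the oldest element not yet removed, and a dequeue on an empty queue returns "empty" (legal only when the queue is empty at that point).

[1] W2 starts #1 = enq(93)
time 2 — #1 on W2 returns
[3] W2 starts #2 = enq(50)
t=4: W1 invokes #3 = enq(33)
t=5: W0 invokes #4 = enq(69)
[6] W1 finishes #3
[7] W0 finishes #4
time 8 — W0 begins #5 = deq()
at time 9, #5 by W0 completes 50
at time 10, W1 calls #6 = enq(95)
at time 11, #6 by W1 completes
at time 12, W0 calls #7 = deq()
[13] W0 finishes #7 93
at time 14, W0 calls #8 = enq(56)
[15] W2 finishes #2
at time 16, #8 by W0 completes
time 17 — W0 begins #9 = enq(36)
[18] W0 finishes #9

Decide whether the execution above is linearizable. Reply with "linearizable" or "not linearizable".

not linearizable

events 1..8 are fine; event 9 — the response of #5 at time 9 — makes the prefix non-linearizable
every one of the 2 real-time-consistent orders over 4 completed queue ops fails the sequential spec
no completion choice of the 1 pending operation (#2) rescues it — every subset was tried
take #1, #3, #4, #5 (pending dropped): step 4 already fails, because #5 deq() → 50 cannot occur there
take #1, #4, #3, #5 (pending dropped): step 4 already fails, because #5 deq() → 50 cannot occur there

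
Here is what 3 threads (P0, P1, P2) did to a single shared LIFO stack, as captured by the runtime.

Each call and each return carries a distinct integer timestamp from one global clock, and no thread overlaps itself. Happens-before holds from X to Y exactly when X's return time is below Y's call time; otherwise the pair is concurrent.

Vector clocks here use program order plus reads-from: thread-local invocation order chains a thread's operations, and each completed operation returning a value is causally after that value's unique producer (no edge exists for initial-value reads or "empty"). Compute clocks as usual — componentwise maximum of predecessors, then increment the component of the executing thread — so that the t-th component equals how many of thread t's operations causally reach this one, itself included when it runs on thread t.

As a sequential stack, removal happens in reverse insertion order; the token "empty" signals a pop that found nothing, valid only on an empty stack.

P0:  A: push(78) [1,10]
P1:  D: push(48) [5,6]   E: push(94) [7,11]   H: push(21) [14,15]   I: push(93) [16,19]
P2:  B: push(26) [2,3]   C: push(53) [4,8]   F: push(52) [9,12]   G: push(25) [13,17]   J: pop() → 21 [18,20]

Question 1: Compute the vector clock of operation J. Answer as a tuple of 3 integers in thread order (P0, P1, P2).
B (invocation 2): nothing precedes it; P2's component alone gives (0, 0, 1)
D (invocation 5): nothing precedes it; P1's component alone gives (0, 1, 0)
A (invocation 1): nothing precedes it; P0's component alone gives (1, 0, 0)
from VC(B)=(0, 0, 1), C (invoked 4) maxes components and bumps P2 → (0, 0, 2)
from VC(D)=(0, 1, 0), E (invoked 7) maxes components and bumps P1 → (0, 2, 0)
from VC(C)=(0, 0, 2), F (invoked 9) maxes components and bumps P2 → (0, 0, 3)
from VC(E)=(0, 2, 0), H (invoked 14) maxes components and bumps P1 → (0, 3, 0)
from VC(F)=(0, 0, 3), G (invoked 13) maxes components and bumps P2 → (0, 0, 4)
from VC(H)=(0, 3, 0), I (invoked 16) maxes components and bumps P1 → (0, 4, 0)
from VC(G)=(0, 0, 4), VC(H)=(0, 3, 0), J (invoked 18) maxes components and bumps P2 → (0, 3, 5)
target: VC(J) = (0, 3, 5)

(0, 3, 5)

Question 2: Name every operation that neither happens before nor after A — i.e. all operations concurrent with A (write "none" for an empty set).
A spans [1,10]: anything still running between times 1 and 10 counts as concurrent
B [2,3]: concurrent
C [4,8]: concurrent
D [5,6]: concurrent
E [7,11]: concurrent
F [9,12]: concurrent
G [13,17]: after
H [14,15]: after
I [16,19]: after
J [18,20]: after

B, C, D, E, F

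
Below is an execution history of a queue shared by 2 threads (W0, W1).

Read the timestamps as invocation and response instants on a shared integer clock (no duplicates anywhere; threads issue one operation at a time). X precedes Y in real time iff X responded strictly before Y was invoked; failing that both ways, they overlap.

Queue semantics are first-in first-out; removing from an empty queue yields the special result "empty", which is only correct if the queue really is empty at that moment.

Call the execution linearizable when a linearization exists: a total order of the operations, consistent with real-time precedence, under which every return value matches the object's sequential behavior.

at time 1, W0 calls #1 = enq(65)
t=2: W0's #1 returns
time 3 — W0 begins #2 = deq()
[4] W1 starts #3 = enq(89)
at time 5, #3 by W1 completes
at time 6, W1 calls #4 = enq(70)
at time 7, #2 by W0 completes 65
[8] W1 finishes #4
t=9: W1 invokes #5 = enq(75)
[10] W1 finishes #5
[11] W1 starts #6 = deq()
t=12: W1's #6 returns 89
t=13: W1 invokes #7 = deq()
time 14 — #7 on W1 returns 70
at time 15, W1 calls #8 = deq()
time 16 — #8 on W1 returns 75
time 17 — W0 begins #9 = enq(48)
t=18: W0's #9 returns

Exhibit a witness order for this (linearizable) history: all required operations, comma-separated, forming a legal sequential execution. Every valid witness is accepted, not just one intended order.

#1, #2, #3, #4, #5, #6, #7, #8, #9

after step 1 (#1 enq(65)): queue <65>
after step 2 (#2 deq() → 65): queue <>
after step 3 (#3 enq(89)): queue <89>
after step 4 (#4 enq(70)): queue <89,70>
after step 5 (#5 enq(75)): queue <89,70,75>
after step 6 (#6 deq() → 89): queue <70,75>
after step 7 (#7 deq() → 70): queue <75>
after step 8 (#8 deq() → 75): queue <>
after step 9 (#9 enq(48)): queue <48>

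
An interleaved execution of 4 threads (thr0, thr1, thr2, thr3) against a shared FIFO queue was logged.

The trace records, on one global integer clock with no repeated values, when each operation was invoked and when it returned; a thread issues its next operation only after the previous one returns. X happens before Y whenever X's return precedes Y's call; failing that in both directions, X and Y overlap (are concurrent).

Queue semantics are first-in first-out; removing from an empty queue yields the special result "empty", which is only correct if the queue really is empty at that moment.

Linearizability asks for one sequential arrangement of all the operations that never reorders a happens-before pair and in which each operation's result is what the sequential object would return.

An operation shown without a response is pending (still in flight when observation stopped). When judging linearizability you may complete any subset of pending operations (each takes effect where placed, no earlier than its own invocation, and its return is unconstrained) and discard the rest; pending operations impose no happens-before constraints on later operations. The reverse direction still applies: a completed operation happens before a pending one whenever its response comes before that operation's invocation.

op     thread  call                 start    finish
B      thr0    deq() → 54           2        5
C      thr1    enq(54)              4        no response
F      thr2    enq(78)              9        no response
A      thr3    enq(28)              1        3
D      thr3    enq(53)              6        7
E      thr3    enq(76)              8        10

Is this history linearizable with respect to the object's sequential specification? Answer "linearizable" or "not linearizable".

through event 4 a valid linearization exists; event 5 (B responding at time 5) ends that
2 orders of the 2 completed FIFO queue ops respect real time; none is legal
no escape via the 1 pending operation (C): every completion choice fails
take A, B (pending dropped): step 2 already fails, because B deq() → 54 cannot occur there
take B, A (pending dropped): step 1 already fails, because B deq() → 54 cannot occur there

not linearizable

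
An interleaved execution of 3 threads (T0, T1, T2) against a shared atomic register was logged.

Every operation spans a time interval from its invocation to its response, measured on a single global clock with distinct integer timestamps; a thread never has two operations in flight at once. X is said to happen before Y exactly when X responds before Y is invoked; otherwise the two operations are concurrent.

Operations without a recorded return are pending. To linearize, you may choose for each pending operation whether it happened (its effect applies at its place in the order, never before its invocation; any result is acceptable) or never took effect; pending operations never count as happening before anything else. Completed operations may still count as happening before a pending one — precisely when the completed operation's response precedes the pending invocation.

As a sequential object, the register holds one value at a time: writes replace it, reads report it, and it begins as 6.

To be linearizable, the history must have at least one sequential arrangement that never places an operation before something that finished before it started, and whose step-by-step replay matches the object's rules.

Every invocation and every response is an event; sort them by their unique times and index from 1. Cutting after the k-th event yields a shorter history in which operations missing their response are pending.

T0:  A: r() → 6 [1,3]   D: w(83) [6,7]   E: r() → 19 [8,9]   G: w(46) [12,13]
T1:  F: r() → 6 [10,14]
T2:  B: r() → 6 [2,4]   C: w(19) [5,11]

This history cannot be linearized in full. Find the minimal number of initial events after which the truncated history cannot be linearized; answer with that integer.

14

one valid order for events 1..13 is A, B, D, C, E, F, G:
1. A r() → 6, leaving value 6
2. B r() → 6, leaving value 6
3. D w(83), leaving value 83
4. C w(19), leaving value 19
5. E r() → 19, leaving value 19
6. F r() (pending, included), leaving value 19
7. G w(46), leaving value 46
event 14 — F's response, time 14 — after it, nothing linearizes
e.g. A, B, C, D, E, F, G: illegal at step 5, since E r() → 19 cannot apply there
e.g. A, B, C, D, E, G, F: illegal at step 5, since E r() → 19 cannot apply there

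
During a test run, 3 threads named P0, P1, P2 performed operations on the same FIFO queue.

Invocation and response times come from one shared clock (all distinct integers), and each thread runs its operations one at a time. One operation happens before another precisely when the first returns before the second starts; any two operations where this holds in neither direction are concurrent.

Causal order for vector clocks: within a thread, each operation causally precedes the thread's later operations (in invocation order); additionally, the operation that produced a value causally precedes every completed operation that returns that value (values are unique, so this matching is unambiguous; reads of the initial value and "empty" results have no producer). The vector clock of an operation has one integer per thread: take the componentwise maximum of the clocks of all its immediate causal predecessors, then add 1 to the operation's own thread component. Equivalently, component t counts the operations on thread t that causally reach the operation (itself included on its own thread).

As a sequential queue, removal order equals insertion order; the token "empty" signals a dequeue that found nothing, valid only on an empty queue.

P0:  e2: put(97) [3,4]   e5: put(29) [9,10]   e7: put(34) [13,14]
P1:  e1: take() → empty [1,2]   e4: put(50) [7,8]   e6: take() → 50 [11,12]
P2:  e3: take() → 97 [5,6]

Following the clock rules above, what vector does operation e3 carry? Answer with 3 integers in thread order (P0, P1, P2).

(1, 0, 1)

invoked at 1, e1 has no predecessors; its own P1 bump gives (0, 1, 0)
invoked at 3, e2 has no predecessors; its own P0 bump gives (1, 0, 0)
e4 (invocation 7): componentwise max over VC(e1)=(0, 1, 0), +1 at P1, giving (0, 2, 0)
e3 (invocation 5): componentwise max over VC(e2)=(1, 0, 0), +1 at P2, giving (1, 0, 1)
e5 (invocation 9): componentwise max over VC(e2)=(1, 0, 0), +1 at P0, giving (2, 0, 0)
e6 (invocation 11): componentwise max over VC(e4)=(0, 2, 0), +1 at P1, giving (0, 3, 0)
e7 (invocation 13): componentwise max over VC(e5)=(2, 0, 0), +1 at P0, giving (3, 0, 0)
target: VC(e3) = (1, 0, 1)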